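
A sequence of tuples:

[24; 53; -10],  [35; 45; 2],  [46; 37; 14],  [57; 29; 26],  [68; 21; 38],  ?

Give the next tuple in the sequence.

[79; 13; 50]

For the first coordinate, +11 each step: 24, 35, 46, 57, 68 → 79.
Second coordinate: −8 each step; 53, 45, 37, 29, 21 → 13.
For the third coordinate, +12 each step: -10, 2, 14, 26, 38 → 50.
Combining the parts gives [79; 13; 50].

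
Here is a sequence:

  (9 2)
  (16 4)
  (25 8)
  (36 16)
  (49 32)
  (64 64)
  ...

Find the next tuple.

(81 128)

First entry — perfect squares: 3², 4², 5², …: 9, 16, 25, 36, 49, 64 → 81.
Second entry: ×2 each step; 2, 4, 8, 16, 32, 64 → 128.
Putting it together: (81 128).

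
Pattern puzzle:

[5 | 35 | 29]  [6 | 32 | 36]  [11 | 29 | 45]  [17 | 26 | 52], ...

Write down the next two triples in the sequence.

First entry goes 5, 6, 11, 17 → 28 → 45 (each term is the sum of the two before it).
Second entry — −3 each step: 35, 32, 29, 26 → 23 → 20.
Third entry goes 29, 36, 45, 52 → 61 → 68 (alternating steps +7, +9, +7, +9, …).
Putting the parts together: [28 | 23 | 61] and then [45 | 20 | 68].

[28 | 23 | 61], [45 | 20 | 68]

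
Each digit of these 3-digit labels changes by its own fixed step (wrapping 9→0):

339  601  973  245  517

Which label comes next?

First digit: +3 each step, mod 10; 3, 6, 9, 2, 5 → 8.
Second digit: −3 each step, mod 10, so 3, 0, 7, 4, 1 → 8.
Third digit: +2 each step, mod 10; 9, 1, 3, 5, 7 → 9.
So the next label is 889.

889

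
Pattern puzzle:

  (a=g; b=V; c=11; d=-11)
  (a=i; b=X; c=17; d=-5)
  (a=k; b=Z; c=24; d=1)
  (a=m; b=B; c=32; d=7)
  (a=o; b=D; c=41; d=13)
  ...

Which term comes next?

A: letters move forward 2 places in the alphabet, so g, i, k, m, o → q.
B: V, X, Z, B, D → F (letters move forward 2 places in the alphabet, wrapping Z→A).
C: 11, 17, 24, 32, 41 → 51 (differences are 6, 7, 8, … (increasing by 1 each time)).
D: +6 each step, so -11, -5, 1, 7, 13 → 19.
Combining the parts gives (a=q; b=F; c=51; d=19).

(a=q; b=F; c=51; d=19)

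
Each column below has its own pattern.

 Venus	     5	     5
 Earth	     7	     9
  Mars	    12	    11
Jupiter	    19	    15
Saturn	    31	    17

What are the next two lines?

Uranus  50  21; Neptune  81  23

Planet: Venus, Earth, Mars, Jupiter, Saturn → Uranus → Neptune (runs through the planets Mercury→Neptune).
Second component: each term is the sum of the two before it; 5, 7, 12, 19, 31 → 50 → 81.
Third component: alternating steps +4, +2, +4, +2, …, so 5, 9, 11, 15, 17 → 21 → 23.
So the next two lines are Uranus  50  21 and Neptune  81  23.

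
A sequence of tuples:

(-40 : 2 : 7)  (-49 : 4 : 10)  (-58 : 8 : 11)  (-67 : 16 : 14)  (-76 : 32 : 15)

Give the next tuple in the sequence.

(-85 : 64 : 18)

First part: −9 each step, so -40, -49, -58, -67, -76 → -85.
Second part: 2, 4, 8, 16, 32 → 64 (×2 each step).
Third part: 7, 10, 11, 14, 15 → 18 (alternating steps +3, +1, +3, +1, …).
Combining the parts gives (-85 : 64 : 18).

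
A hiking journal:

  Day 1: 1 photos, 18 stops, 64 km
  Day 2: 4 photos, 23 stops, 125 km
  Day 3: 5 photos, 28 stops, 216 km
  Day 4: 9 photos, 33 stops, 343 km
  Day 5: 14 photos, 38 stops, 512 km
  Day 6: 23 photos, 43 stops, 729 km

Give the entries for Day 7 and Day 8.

Photos: each term is the sum of the two before it, so 1, 4, 5, 9, 14, 23 → 37 → 60.
Stops: 18, 23, 28, 33, 38, 43 → 48 → 53 (+5 each step).
For the km, perfect cubes: 4³, 5³, 6³, …: 64, 125, 216, 343, 512, 729 → 1000 → 1331.
Putting the parts together: 37 photos, 48 stops, 1000 km and then 60 photos, 53 stops, 1331 km.

37 photos, 48 stops, 1000 km; 60 photos, 53 stops, 1331 km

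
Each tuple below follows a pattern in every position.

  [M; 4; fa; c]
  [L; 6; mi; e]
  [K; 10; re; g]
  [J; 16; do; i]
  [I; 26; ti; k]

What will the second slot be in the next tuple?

42

Second slot: each term is the sum of the two before it; 4, 6, 10, 16, 26 → 42.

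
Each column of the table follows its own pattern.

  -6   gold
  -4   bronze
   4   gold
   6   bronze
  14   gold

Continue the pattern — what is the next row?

16  bronze

First component: -6, -4, 4, 6, 14 → 16 (alternating steps +2, +8, +2, +8, …).
For the rank, alternates gold ↔ bronze: gold, bronze, gold, bronze, gold → bronze.
Putting it together: 16  bronze.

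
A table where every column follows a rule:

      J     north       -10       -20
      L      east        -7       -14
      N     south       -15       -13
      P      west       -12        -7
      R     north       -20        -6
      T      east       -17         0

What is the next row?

V  south  -25  1

Letter goes J, L, N, P, R, T → V (letters move forward 2 places in the alphabet).
Direction — repeats north → east → south → west: north, east, south, west, north, east → south.
For the third component, alternating steps +3, −8, +3, −8, …: -10, -7, -15, -12, -20, -17 → -25.
For the fourth component, alternating steps +6, +1, +6, +1, …: -20, -14, -13, -7, -6, 0 → 1.
So the next row is V  south  -25  1.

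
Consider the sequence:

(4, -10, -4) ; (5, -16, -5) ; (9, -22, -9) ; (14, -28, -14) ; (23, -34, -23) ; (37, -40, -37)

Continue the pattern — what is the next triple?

First part: each term is the sum of the two before it, so 4, 5, 9, 14, 23, 37 → 60.
Second part goes -10, -16, -22, -28, -34, -40 → -46 (−6 each step).
Third part: -4, -5, -9, -14, -23, -37 → -60 (always the negative of the first part).
Combining the parts gives (60, -46, -60).

(60, -46, -60)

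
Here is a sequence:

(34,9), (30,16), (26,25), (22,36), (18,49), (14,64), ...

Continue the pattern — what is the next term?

First slot goes 34, 30, 26, 22, 18, 14 → 10 (−4 each step).
Second slot: perfect squares: 3², 4², 5², …, so 9, 16, 25, 36, 49, 64 → 81.
Putting it together: (10,81).

(10,81)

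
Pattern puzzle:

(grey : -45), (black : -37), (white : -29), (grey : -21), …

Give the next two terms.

(black : -13), (white : -5)

Shade goes grey, black, white, grey → black → white (repeats grey → black → white).
Second slot: -45, -37, -29, -21 → -13 → -5 (+8 each step).
So the next two terms are (black : -13) and (white : -5).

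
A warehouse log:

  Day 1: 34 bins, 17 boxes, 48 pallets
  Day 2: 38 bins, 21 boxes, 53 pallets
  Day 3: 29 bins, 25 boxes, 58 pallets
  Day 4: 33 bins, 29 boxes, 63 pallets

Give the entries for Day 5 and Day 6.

For the bins, alternating steps +4, −9, +4, −9, …: 34, 38, 29, 33 → 24 → 28.
Boxes — +4 each step: 17, 21, 25, 29 → 33 → 37.
For the pallets, +5 each step: 48, 53, 58, 63 → 68 → 73.
So the next two rows are 24 bins, 33 boxes, 68 pallets and 28 bins, 37 boxes, 73 pallets.

24 bins, 33 boxes, 68 pallets; 28 bins, 37 boxes, 73 pallets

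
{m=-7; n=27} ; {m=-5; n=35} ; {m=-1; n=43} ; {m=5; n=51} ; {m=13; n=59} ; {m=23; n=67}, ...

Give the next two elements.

{m=35; n=75}, {m=49; n=83}

M — differences are 2, 4, 6, … (increasing by 2 each time): -7, -5, -1, 5, 13, 23 → 35 → 49.
N — +8 each step: 27, 35, 43, 51, 59, 67 → 75 → 83.
Putting the parts together: {m=35; n=75} and then {m=49; n=83}.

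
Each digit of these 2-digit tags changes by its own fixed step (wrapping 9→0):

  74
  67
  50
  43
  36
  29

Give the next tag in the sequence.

12

First digit: 7, 6, 5, 4, 3, 2 → 1 (−1 each step, mod 10).
For the second digit, +3 each step, mod 10: 4, 7, 0, 3, 6, 9 → 2.
So the next tag is 12.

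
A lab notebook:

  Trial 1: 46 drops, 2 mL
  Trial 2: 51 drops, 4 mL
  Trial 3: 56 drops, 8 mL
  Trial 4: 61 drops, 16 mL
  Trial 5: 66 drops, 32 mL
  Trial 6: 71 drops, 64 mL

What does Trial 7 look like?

76 drops, 128 mL

Drops: +5 each step; 46, 51, 56, 61, 66, 71 → 76.
ML: 2, 4, 8, 16, 32, 64 → 128 (×2 each step).
So the next record is 76 drops, 128 mL.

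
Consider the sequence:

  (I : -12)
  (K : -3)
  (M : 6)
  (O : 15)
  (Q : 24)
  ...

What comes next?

Letter: letters move forward 2 places in the alphabet; I, K, M, O, Q → S.
Second coordinate: +9 each step; -12, -3, 6, 15, 24 → 33.
Combining the parts gives (S : 33).

(S : 33)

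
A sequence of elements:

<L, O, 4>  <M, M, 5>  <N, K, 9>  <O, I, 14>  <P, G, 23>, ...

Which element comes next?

First letter goes L, M, N, O, P → Q (letters move forward 1 place in the alphabet).
For the second letter, letters move back 2 places in the alphabet: O, M, K, I, G → E.
For the third entry, each term is the sum of the two before it: 4, 5, 9, 14, 23 → 37.
Combining the parts gives <Q, E, 37>.

<Q, E, 37>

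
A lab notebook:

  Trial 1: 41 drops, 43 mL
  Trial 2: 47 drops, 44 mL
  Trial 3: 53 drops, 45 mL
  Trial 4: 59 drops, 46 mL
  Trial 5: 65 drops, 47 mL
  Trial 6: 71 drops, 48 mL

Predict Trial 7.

77 drops, 49 mL

Drops goes 41, 47, 53, 59, 65, 71 → 77 (+6 each step).
ML goes 43, 44, 45, 46, 47, 48 → 49 (+1 each step).
Combining the parts gives 77 drops, 49 mL.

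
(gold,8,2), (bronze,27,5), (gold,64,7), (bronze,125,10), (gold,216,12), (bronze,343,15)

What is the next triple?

Rank — alternates gold ↔ bronze: gold, bronze, gold, bronze, gold, bronze → gold.
For the second entry, perfect cubes: 2³, 3³, 4³, …: 8, 27, 64, 125, 216, 343 → 512.
Third entry goes 2, 5, 7, 10, 12, 15 → 17 (alternating steps +3, +2, +3, +2, …).
So the next triple is (gold,512,17).

(gold,512,17)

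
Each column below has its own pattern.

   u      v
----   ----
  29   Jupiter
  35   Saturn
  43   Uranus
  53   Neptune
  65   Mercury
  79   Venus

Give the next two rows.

Column u: differences are 6, 8, 10, … (increasing by 2 each time), so 29, 35, 43, 53, 65, 79 → 95 → 113.
Column v: runs through the planets Mercury→Neptune, so Jupiter, Saturn, Uranus, Neptune, Mercury, Venus → Earth → Mars.
Putting the parts together: 95  Earth and then 113  Mars.

95  Earth; 113  Mars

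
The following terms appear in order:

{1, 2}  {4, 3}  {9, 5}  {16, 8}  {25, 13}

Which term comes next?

First value — differences are 3, 5, 7, … (increasing by 2 each time): 1, 4, 9, 16, 25 → 36.
Second value: each term is the sum of the two before it, so 2, 3, 5, 8, 13 → 21.
Combining the parts gives {36, 21}.

{36, 21}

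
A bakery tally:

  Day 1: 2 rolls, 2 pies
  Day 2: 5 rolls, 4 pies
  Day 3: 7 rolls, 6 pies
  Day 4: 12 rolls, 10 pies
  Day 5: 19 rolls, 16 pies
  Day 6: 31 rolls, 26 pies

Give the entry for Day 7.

Rolls: each term is the sum of the two before it, so 2, 5, 7, 12, 19, 31 → 50.
Pies — each term is the sum of the two before it: 2, 4, 6, 10, 16, 26 → 42.
Putting it together: 50 rolls, 42 pies.

50 rolls, 42 pies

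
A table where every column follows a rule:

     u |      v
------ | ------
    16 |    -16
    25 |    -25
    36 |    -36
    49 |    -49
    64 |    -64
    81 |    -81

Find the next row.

For the column u, perfect squares: 4², 5², 6², …: 16, 25, 36, 49, 64, 81 → 100.
Column v: always the negative of the column u; -16, -25, -36, -49, -64, -81 → -100.
Combining the parts gives 100  -100.

100  -100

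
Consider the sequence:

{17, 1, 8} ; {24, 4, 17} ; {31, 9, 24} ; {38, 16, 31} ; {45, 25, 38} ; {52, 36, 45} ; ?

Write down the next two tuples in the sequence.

{59, 49, 52}, {66, 64, 59}

For the first coordinate, +7 each step: 17, 24, 31, 38, 45, 52 → 59 → 66.
Second coordinate: perfect squares: 1², 2², 3², …, so 1, 4, 9, 16, 25, 36 → 49 → 64.
Third coordinate: always the previous value of the first coordinate; 8, 17, 24, 31, 38, 45 → 52 → 59.
So the next two tuples are {59, 49, 52} and {66, 64, 59}.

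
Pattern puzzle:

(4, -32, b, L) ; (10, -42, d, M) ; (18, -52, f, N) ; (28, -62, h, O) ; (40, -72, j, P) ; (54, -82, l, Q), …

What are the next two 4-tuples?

(70, -92, n, R), (88, -102, p, S)

First value: differences are 6, 8, 10, … (increasing by 2 each time), so 4, 10, 18, 28, 40, 54 → 70 → 88.
Second value: −10 each step; -32, -42, -52, -62, -72, -82 → -92 → -102.
First letter: b, d, f, h, j, l → n → p (letters move forward 2 places in the alphabet).
Second letter: letters move forward 1 place in the alphabet; L, M, N, O, P, Q → R → S.
So the next two 4-tuples are (70, -92, n, R) and (88, -102, p, S).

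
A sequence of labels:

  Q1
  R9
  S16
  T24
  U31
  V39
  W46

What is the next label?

X54

For the letter, letters move forward 1 place in the alphabet: Q, R, S, T, U, V, W → X.
Second component goes 1, 9, 16, 24, 31, 39, 46 → 54 (alternating steps +8, +7, +8, +7, …).
So the next label is X54.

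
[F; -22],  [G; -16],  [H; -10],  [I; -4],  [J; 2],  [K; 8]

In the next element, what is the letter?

Letter: letters move forward 1 place in the alphabet; F, G, H, I, J, K → L.

L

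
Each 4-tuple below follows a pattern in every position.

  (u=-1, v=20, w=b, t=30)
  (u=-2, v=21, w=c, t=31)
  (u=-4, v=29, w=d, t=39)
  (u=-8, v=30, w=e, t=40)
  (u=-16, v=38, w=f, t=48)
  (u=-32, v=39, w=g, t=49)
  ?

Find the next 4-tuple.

(u=-64, v=47, w=h, t=57)

U: -1, -2, -4, -8, -16, -32 → -64 (×2 each step).
V: alternating steps +1, +8, +1, +8, …; 20, 21, 29, 30, 38, 39 → 47.
W — letters move forward 1 place in the alphabet: b, c, d, e, f, g → h.
T: always 10 more than the v, so 30, 31, 39, 40, 48, 49 → 57.
Putting it together: (u=-64, v=47, w=h, t=57).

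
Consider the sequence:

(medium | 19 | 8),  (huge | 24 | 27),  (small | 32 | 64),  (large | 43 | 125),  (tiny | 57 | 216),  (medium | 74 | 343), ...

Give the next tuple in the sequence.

Size — repeats medium → huge → small → large → tiny: medium, huge, small, large, tiny, medium → huge.
Second part: differences are 5, 8, 11, … (increasing by 3 each time), so 19, 24, 32, 43, 57, 74 → 94.
Third part goes 8, 27, 64, 125, 216, 343 → 512 (perfect cubes: 2³, 3³, 4³, …).
So the next tuple is (huge | 94 | 512).

(huge | 94 | 512)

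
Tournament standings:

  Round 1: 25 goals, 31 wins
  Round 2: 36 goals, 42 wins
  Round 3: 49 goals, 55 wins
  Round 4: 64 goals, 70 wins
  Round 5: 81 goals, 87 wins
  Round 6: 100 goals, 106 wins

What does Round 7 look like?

Goals: perfect squares: 5², 6², 7², …; 25, 36, 49, 64, 81, 100 → 121.
Wins: always 6 more than the goals; 31, 42, 55, 70, 87, 106 → 127.
Combining the parts gives 121 goals, 127 wins.

121 goals, 127 wins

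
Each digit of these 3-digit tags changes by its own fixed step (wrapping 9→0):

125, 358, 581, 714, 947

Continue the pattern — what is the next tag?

170

First digit: +2 each step, mod 10, so 1, 3, 5, 7, 9 → 1.
For the second digit, +3 each step, mod 10: 2, 5, 8, 1, 4 → 7.
Third digit goes 5, 8, 1, 4, 7 → 0 (+3 each step, mod 10).
Combining the parts gives 170.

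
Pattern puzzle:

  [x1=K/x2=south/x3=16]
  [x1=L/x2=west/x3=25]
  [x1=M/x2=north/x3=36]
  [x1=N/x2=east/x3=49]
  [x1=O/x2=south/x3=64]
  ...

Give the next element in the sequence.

[x1=P/x2=west/x3=81]

For the x1, letters move forward 1 place in the alphabet: K, L, M, N, O → P.
X2 — repeats south → west → north → east: south, west, north, east, south → west.
X3 — perfect squares: 4², 5², 6², …: 16, 25, 36, 49, 64 → 81.
Combining the parts gives [x1=P/x2=west/x3=81].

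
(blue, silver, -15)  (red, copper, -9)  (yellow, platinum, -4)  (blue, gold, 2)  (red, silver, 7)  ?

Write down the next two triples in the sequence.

Colour goes blue, red, yellow, blue, red → yellow → blue (repeats blue → red → yellow).
Metal goes silver, copper, platinum, gold, silver → copper → platinum (repeats silver → copper → platinum → gold).
Third entry: alternating steps +6, +5, +6, +5, …, so -15, -9, -4, 2, 7 → 13 → 18.
Putting the parts together: (yellow, copper, 13) and then (blue, platinum, 18).

(yellow, copper, 13), (blue, platinum, 18)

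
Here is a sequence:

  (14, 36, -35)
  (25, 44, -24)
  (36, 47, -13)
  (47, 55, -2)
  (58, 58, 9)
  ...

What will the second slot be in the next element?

66

Second slot: alternating steps +8, +3, +8, +3, …, so 36, 44, 47, 55, 58 → 66.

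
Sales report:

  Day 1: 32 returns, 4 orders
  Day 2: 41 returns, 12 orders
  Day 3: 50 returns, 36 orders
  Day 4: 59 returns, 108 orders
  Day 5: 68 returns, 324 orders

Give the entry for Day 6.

77 returns, 972 orders

Returns: +9 each step; 32, 41, 50, 59, 68 → 77.
Orders: 4, 12, 36, 108, 324 → 972 (×3 each step).
Combining the parts gives 77 returns, 972 orders.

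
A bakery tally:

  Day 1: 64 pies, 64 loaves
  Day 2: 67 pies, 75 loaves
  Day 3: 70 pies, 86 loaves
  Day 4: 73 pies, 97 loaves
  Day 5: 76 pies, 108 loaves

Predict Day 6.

79 pies, 119 loaves

Pies: +3 each step; 64, 67, 70, 73, 76 → 79.
Loaves: +11 each step, so 64, 75, 86, 97, 108 → 119.
Putting it together: 79 pies, 119 loaves.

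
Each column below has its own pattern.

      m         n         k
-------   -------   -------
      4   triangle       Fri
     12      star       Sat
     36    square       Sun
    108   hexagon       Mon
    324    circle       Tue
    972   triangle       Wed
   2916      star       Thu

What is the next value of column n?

square

Column n goes triangle, star, square, hexagon, circle, triangle, star → square (repeats triangle → star → square → hexagon → circle).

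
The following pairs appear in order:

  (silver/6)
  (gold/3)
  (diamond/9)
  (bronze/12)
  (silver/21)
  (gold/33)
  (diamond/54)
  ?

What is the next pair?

(bronze/87)

Rank: silver, gold, diamond, bronze, silver, gold, diamond → bronze (repeats silver → gold → diamond → bronze).
Second entry — each term is the sum of the two before it: 6, 3, 9, 12, 21, 33, 54 → 87.
So the next pair is (bronze/87).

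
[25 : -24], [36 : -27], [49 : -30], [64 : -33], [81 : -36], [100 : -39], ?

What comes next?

[121 : -42]

First component: perfect squares: 5², 6², 7², …, so 25, 36, 49, 64, 81, 100 → 121.
Second component: −3 each step; -24, -27, -30, -33, -36, -39 → -42.
Putting it together: [121 : -42].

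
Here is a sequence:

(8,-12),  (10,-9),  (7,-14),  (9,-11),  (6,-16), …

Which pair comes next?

For the first value, alternating steps +2, −3, +2, −3, …: 8, 10, 7, 9, 6 → 8.
For the second value, alternating steps +3, −5, +3, −5, …: -12, -9, -14, -11, -16 → -13.
Putting it together: (8,-13).

(8,-13)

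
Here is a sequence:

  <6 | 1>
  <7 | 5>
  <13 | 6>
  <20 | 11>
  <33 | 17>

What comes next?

First slot: each term is the sum of the two before it; 6, 7, 13, 20, 33 → 53.
Second slot: 1, 5, 6, 11, 17 → 28 (each term is the sum of the two before it).
Putting it together: <53 | 28>.

<53 | 28>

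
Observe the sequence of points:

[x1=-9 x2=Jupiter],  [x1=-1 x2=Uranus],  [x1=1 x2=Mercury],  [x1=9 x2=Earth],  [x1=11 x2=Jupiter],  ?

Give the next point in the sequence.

X1: alternating steps +8, +2, +8, +2, …; -9, -1, 1, 9, 11 → 19.
X2: Jupiter, Uranus, Mercury, Earth, Jupiter → Uranus (repeats Jupiter → Uranus → Mercury → Earth).
Combining the parts gives [x1=19 x2=Uranus].

[x1=19 x2=Uranus]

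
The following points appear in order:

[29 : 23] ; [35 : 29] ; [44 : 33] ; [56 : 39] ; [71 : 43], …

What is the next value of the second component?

49

Second component — alternating steps +6, +4, +6, +4, …: 23, 29, 33, 39, 43 → 49.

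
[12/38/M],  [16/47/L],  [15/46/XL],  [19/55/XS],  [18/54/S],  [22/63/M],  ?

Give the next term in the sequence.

[21/62/L]

First slot goes 12, 16, 15, 19, 18, 22 → 21 (alternating steps +4, −1, +4, −1, …).
Second slot: 38, 47, 46, 55, 54, 63 → 62 (alternating steps +9, −1, +9, −1, …).
Size: M, L, XL, XS, S, M → L (repeats M → L → XL → XS → S).
Putting it together: [21/62/L].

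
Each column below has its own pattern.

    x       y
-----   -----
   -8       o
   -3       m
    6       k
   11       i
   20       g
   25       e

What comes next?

Column x goes -8, -3, 6, 11, 20, 25 → 34 (alternating steps +5, +9, +5, +9, …).
For the column y, letters move back 2 places in the alphabet: o, m, k, i, g, e → c.
Combining the parts gives 34  c.

34  c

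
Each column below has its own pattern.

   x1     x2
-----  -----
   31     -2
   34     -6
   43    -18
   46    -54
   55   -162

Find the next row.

58  -486

For the column x1, alternating steps +3, +9, +3, +9, …: 31, 34, 43, 46, 55 → 58.
Column x2: ×3 each step; -2, -6, -18, -54, -162 → -486.
Combining the parts gives 58  -486.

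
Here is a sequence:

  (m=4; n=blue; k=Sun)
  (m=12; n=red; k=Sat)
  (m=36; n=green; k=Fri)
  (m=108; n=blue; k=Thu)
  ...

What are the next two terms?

(m=324; n=red; k=Wed), (m=972; n=green; k=Tue)

M: 4, 12, 36, 108 → 324 → 972 (×3 each step).
N: blue, red, green, blue → red → green (repeats blue → red → green).
For the k, runs backward through the weekdays Mon→Sun: Sun, Sat, Fri, Thu → Wed → Tue.
So the next two terms are (m=324; n=red; k=Wed) and (m=972; n=green; k=Tue).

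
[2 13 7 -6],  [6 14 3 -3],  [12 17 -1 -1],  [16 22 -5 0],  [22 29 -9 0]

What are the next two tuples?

[26 38 -13 -1], [32 49 -17 -3]

First part goes 2, 6, 12, 16, 22 → 26 → 32 (alternating steps +4, +6, +4, +6, …).
Second part — differences are 1, 3, 5, … (increasing by 2 each time): 13, 14, 17, 22, 29 → 38 → 49.
Third part — −4 each step: 7, 3, -1, -5, -9 → -13 → -17.
Fourth part — differences are 3, 2, 1, … (decreasing by 1 each time): -6, -3, -1, 0, 0 → -1 → -3.
So the next two tuples are [26 38 -13 -1] and [32 49 -17 -3].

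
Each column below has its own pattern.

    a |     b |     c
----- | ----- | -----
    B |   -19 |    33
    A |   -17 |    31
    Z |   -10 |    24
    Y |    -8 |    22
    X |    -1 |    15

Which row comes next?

W  1  13

For the column a, letters move back 1 place in the alphabet, wrapping A→Z: B, A, Z, Y, X → W.
Column b — alternating steps +2, +7, +2, +7, …: -19, -17, -10, -8, -1 → 1.
Column c: together with the column b always sums to 14, so 33, 31, 24, 22, 15 → 13.
Putting it together: W  1  13.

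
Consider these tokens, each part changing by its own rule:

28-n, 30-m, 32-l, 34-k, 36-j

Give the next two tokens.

First component — +2 each step: 28, 30, 32, 34, 36 → 38 → 40.
Letter: letters move back 1 place in the alphabet, so n, m, l, k, j → i → h.
So the next two tokens are 38-i and 40-h.

38-i, 40-h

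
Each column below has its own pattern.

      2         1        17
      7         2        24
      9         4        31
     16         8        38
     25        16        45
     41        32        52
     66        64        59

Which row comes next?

First component: each term is the sum of the two before it, so 2, 7, 9, 16, 25, 41, 66 → 107.
Second component: ×2 each step; 1, 2, 4, 8, 16, 32, 64 → 128.
Third component: +7 each step; 17, 24, 31, 38, 45, 52, 59 → 66.
Combining the parts gives 107  128  66.

107  128  66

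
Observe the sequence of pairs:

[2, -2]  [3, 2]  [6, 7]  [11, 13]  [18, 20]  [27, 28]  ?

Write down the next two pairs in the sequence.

[38, 37], [51, 47]

First slot: differences are 1, 3, 5, … (increasing by 2 each time), so 2, 3, 6, 11, 18, 27 → 38 → 51.
Second slot goes -2, 2, 7, 13, 20, 28 → 37 → 47 (differences are 4, 5, 6, … (increasing by 1 each time)).
So the next two pairs are [38, 37] and [51, 47].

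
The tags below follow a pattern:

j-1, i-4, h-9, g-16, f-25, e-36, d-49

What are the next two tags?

Letter: j, i, h, g, f, e, d → c → b (letters move back 1 place in the alphabet).
Second component: perfect squares: 1², 2², 3², …; 1, 4, 9, 16, 25, 36, 49 → 64 → 81.
So the next two tags are c-64 and b-81.

c-64, b-81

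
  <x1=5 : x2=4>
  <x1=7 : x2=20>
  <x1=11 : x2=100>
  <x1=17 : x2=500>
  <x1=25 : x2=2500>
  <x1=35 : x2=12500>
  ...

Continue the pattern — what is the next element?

X1 goes 5, 7, 11, 17, 25, 35 → 47 (differences are 2, 4, 6, … (increasing by 2 each time)).
X2 — ×5 each step: 4, 20, 100, 500, 2500, 12500 → 62500.
Combining the parts gives <x1=47 : x2=62500>.

<x1=47 : x2=62500>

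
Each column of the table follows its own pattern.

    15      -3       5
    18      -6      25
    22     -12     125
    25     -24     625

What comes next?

First component — alternating steps +3, +4, +3, +4, …: 15, 18, 22, 25 → 29.
Second component: -3, -6, -12, -24 → -48 (×2 each step).
Third component goes 5, 25, 125, 625 → 3125 (×5 each step).
So the next row is 29  -48  3125.

29  -48  3125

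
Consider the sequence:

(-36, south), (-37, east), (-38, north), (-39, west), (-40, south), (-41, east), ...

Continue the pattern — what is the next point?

First part: −1 each step; -36, -37, -38, -39, -40, -41 → -42.
Direction: south, east, north, west, south, east → north (repeats south → east → north → west).
Putting it together: (-42, north).

(-42, north)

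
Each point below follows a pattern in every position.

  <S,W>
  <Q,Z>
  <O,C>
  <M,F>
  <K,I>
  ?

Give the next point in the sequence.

First letter goes S, Q, O, M, K → I (letters move back 2 places in the alphabet).
Second letter: W, Z, C, F, I → L (letters move forward 3 places in the alphabet, wrapping Z→A).
So the next point is <I,L>.

<I,L>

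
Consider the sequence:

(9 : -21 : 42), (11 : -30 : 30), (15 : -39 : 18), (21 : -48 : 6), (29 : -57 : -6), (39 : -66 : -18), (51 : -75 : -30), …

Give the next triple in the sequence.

First coordinate: differences are 2, 4, 6, … (increasing by 2 each time); 9, 11, 15, 21, 29, 39, 51 → 65.
Second coordinate: −9 each step; -21, -30, -39, -48, -57, -66, -75 → -84.
Third coordinate goes 42, 30, 18, 6, -6, -18, -30 → -42 (−12 each step).
Combining the parts gives (65 : -84 : -42).

(65 : -84 : -42)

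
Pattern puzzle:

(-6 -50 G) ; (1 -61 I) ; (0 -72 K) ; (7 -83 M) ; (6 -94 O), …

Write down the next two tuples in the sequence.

First slot: alternating steps +7, −1, +7, −1, …, so -6, 1, 0, 7, 6 → 13 → 12.
Second slot: -50, -61, -72, -83, -94 → -105 → -116 (−11 each step).
For the letter, letters move forward 2 places in the alphabet: G, I, K, M, O → Q → S.
Putting the parts together: (13 -105 Q) and then (12 -116 S).

(13 -105 Q), (12 -116 S)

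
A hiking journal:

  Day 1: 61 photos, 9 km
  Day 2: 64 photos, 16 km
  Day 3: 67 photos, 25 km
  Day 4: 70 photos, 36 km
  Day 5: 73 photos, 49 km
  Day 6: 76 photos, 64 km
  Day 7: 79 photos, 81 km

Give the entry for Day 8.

82 photos, 100 km

Photos: 61, 64, 67, 70, 73, 76, 79 → 82 (+3 each step).
Km: perfect squares: 3², 4², 5², …, so 9, 16, 25, 36, 49, 64, 81 → 100.
So the next line is 82 photos, 100 km.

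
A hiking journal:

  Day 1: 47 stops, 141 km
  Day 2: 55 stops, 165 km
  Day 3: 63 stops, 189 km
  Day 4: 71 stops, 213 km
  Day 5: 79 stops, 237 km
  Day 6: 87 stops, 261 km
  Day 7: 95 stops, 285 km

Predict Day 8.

Stops: +8 each step, so 47, 55, 63, 71, 79, 87, 95 → 103.
Km: 141, 165, 189, 213, 237, 261, 285 → 309 (always 3 × the stops).
Putting it together: 103 stops, 309 km.

103 stops, 309 km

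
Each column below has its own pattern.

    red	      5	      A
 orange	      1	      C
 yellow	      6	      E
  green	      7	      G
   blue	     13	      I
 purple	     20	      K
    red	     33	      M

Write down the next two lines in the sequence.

Colour: red, orange, yellow, green, blue, purple, red → orange → yellow (repeats red → orange → yellow → green → blue → purple).
Second component — each term is the sum of the two before it: 5, 1, 6, 7, 13, 20, 33 → 53 → 86.
Letter: A, C, E, G, I, K, M → O → Q (letters move forward 2 places in the alphabet).
Putting the parts together: orange  53  O and then yellow  86  Q.

orange  53  O; yellow  86  Q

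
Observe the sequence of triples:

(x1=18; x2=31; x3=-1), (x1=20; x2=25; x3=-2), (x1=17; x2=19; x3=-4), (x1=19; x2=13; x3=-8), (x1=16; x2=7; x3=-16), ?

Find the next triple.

X1 — alternating steps +2, −3, +2, −3, …: 18, 20, 17, 19, 16 → 18.
X2 — −6 each step: 31, 25, 19, 13, 7 → 1.
X3: -1, -2, -4, -8, -16 → -32 (×2 each step).
Putting it together: (x1=18; x2=1; x3=-32).

(x1=18; x2=1; x3=-32)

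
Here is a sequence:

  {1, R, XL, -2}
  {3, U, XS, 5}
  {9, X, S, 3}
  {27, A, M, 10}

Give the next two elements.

{81, D, L, 8}, {243, G, XL, 15}

First part: ×3 each step; 1, 3, 9, 27 → 81 → 243.
Letter: R, U, X, A → D → G (letters move forward 3 places in the alphabet, wrapping Z→A).
Size: runs through clothing sizes XS→XL, so XL, XS, S, M → L → XL.
Fourth part: alternating steps +7, −2, +7, −2, …, so -2, 5, 3, 10 → 8 → 15.
So the next two elements are {81, D, L, 8} and {243, G, XL, 15}.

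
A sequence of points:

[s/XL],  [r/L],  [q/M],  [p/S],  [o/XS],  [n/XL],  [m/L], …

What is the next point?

[l/M]

Letter: letters move back 1 place in the alphabet; s, r, q, p, o, n, m → l.
Size — repeats XL → L → M → S → XS: XL, L, M, S, XS, XL, L → M.
Combining the parts gives [l/M].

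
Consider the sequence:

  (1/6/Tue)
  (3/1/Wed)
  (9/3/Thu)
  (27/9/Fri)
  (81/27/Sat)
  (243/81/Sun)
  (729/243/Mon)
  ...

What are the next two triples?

(2187/729/Tue), (6561/2187/Wed)

For the first part, ×3 each step: 1, 3, 9, 27, 81, 243, 729 → 2187 → 6561.
Second part: 6, 1, 3, 9, 27, 81, 243 → 729 → 2187 (always the previous value of the first part).
Day: Tue, Wed, Thu, Fri, Sat, Sun, Mon → Tue → Wed (runs through the weekdays Mon→Sun).
Putting the parts together: (2187/729/Tue) and then (6561/2187/Wed).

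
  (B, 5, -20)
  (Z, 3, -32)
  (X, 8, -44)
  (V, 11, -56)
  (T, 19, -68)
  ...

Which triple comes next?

Letter goes B, Z, X, V, T → R (letters move back 2 places in the alphabet, wrapping A→Z).
Second entry: 5, 3, 8, 11, 19 → 30 (each term is the sum of the two before it).
For the third entry, −12 each step: -20, -32, -44, -56, -68 → -80.
Putting it together: (R, 30, -80).

(R, 30, -80)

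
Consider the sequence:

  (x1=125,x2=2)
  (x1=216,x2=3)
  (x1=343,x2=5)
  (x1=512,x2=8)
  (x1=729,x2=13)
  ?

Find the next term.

X1: perfect cubes: 5³, 6³, 7³, …; 125, 216, 343, 512, 729 → 1000.
X2 — each term is the sum of the two before it: 2, 3, 5, 8, 13 → 21.
Combining the parts gives (x1=1000,x2=21).

(x1=1000,x2=21)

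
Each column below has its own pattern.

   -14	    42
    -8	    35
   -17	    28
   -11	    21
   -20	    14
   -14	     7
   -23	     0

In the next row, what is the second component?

-7

Second component: −7 each step; 42, 35, 28, 21, 14, 7, 0 → -7.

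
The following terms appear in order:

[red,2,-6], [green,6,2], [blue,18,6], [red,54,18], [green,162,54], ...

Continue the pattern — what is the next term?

Colour goes red, green, blue, red, green → blue (repeats red → green → blue).
Second value — ×3 each step: 2, 6, 18, 54, 162 → 486.
Third value — always the previous value of the second value: -6, 2, 6, 18, 54 → 162.
Combining the parts gives [blue,486,162].

[blue,486,162]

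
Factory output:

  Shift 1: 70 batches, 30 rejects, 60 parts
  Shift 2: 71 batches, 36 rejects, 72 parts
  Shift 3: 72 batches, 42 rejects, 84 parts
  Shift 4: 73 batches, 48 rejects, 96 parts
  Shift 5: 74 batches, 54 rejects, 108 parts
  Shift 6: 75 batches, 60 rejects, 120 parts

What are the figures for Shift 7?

Batches goes 70, 71, 72, 73, 74, 75 → 76 (+1 each step).
Rejects — +6 each step: 30, 36, 42, 48, 54, 60 → 66.
Parts: 60, 72, 84, 96, 108, 120 → 132 (always 2 × the rejects).
So the next line is 76 batches, 66 rejects, 132 parts.

76 batches, 66 rejects, 132 parts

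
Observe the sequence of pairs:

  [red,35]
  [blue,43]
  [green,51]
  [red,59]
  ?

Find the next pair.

[blue,67]

Colour: repeats red → blue → green; red, blue, green, red → blue.
Second value: +8 each step; 35, 43, 51, 59 → 67.
Combining the parts gives [blue,67].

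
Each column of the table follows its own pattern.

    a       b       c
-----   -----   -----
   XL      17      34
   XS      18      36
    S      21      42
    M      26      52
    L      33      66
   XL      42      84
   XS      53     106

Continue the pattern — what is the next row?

S  66  132

For the column a, repeats XL → XS → S → M → L: XL, XS, S, M, L, XL, XS → S.
For the column b, differences are 1, 3, 5, … (increasing by 2 each time): 17, 18, 21, 26, 33, 42, 53 → 66.
Column c: 34, 36, 42, 52, 66, 84, 106 → 132 (always 2 × the column b).
So the next row is S  66  132.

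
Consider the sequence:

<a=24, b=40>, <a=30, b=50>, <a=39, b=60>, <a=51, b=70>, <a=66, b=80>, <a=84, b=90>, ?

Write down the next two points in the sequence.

A: differences are 6, 9, 12, … (increasing by 3 each time), so 24, 30, 39, 51, 66, 84 → 105 → 129.
B: 40, 50, 60, 70, 80, 90 → 100 → 110 (+10 each step).
So the next two points are <a=105, b=100> and <a=129, b=110>.

<a=105, b=100>, <a=129, b=110>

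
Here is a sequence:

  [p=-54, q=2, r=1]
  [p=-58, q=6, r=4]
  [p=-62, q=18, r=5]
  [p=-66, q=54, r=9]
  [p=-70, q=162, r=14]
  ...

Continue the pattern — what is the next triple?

P goes -54, -58, -62, -66, -70 → -74 (−4 each step).
Q: ×3 each step; 2, 6, 18, 54, 162 → 486.
R: each term is the sum of the two before it, so 1, 4, 5, 9, 14 → 23.
Combining the parts gives [p=-74, q=486, r=23].

[p=-74, q=486, r=23]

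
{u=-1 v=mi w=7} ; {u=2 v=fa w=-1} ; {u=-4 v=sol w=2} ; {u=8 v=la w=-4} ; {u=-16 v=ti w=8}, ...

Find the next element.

{u=32 v=do w=-16}

U: ×(-2) each step; -1, 2, -4, 8, -16 → 32.
V: runs through the solfège scale do→ti; mi, fa, sol, la, ti → do.
For the w, always the previous value of the u: 7, -1, 2, -4, 8 → -16.
Combining the parts gives {u=32 v=do w=-16}.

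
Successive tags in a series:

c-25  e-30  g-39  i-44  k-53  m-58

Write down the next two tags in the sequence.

o-67 then q-72

Letter — letters move forward 2 places in the alphabet: c, e, g, i, k, m → o → q.
Second component goes 25, 30, 39, 44, 53, 58 → 67 → 72 (alternating steps +5, +9, +5, +9, …).
So the next two tags are o-67 and q-72.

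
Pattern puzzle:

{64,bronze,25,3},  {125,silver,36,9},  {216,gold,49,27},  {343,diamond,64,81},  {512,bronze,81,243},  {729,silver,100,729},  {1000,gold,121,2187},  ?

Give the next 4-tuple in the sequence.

First slot: perfect cubes: 4³, 5³, 6³, …, so 64, 125, 216, 343, 512, 729, 1000 → 1331.
Rank: bronze, silver, gold, diamond, bronze, silver, gold → diamond (repeats bronze → silver → gold → diamond).
For the third slot, perfect squares: 5², 6², 7², …: 25, 36, 49, 64, 81, 100, 121 → 144.
Fourth slot: ×3 each step, so 3, 9, 27, 81, 243, 729, 2187 → 6561.
Combining the parts gives {1331,diamond,144,6561}.

{1331,diamond,144,6561}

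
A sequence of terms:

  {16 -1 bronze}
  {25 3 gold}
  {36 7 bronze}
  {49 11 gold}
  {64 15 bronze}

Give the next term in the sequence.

{81 19 gold}

First part: 16, 25, 36, 49, 64 → 81 (perfect squares: 4², 5², 6², …).
Second part: +4 each step, so -1, 3, 7, 11, 15 → 19.
Rank: alternates bronze ↔ gold; bronze, gold, bronze, gold, bronze → gold.
Putting it together: {81 19 gold}.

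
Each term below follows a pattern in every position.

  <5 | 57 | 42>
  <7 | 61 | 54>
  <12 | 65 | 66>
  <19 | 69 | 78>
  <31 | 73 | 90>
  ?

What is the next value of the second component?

77

Second component — +4 each step: 57, 61, 65, 69, 73 → 77.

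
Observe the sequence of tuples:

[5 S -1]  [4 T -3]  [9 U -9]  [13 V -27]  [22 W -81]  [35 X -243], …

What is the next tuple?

First component: each term is the sum of the two before it; 5, 4, 9, 13, 22, 35 → 57.
Letter: S, T, U, V, W, X → Y (letters move forward 1 place in the alphabet).
Third component: -1, -3, -9, -27, -81, -243 → -729 (×3 each step).
So the next tuple is [57 Y -729].

[57 Y -729]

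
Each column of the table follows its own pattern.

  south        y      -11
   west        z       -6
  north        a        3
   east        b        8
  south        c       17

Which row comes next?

For the direction, repeats south → west → north → east: south, west, north, east, south → west.
For the letter, letters move forward 1 place in the alphabet, wrapping Z→A: y, z, a, b, c → d.
Third component — alternating steps +5, +9, +5, +9, …: -11, -6, 3, 8, 17 → 22.
Putting it together: west  d  22.

west  d  22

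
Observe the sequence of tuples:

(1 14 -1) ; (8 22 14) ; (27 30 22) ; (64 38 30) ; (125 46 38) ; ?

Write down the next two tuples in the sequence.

First slot: perfect cubes: 1³, 2³, 3³, …, so 1, 8, 27, 64, 125 → 216 → 343.
Second slot: +8 each step; 14, 22, 30, 38, 46 → 54 → 62.
Third slot: always the previous value of the second slot; -1, 14, 22, 30, 38 → 46 → 54.
Putting the parts together: (216 54 46) and then (343 62 54).

(216 54 46), (343 62 54)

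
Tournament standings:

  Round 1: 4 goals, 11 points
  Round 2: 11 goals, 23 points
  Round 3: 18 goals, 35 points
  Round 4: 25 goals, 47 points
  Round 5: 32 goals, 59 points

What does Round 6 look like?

39 goals, 71 points

For the goals, +7 each step: 4, 11, 18, 25, 32 → 39.
Points: +12 each step, so 11, 23, 35, 47, 59 → 71.
Putting it together: 39 goals, 71 points.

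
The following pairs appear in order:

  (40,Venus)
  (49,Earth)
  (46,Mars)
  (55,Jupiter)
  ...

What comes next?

(52,Saturn)

First coordinate goes 40, 49, 46, 55 → 52 (alternating steps +9, −3, +9, −3, …).
Planet goes Venus, Earth, Mars, Jupiter → Saturn (runs through the planets Mercury→Neptune).
So the next pair is (52,Saturn).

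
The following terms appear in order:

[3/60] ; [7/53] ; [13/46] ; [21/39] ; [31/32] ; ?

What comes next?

[43/25]

For the first component, differences are 4, 6, 8, … (increasing by 2 each time): 3, 7, 13, 21, 31 → 43.
Second component — −7 each step: 60, 53, 46, 39, 32 → 25.
So the next term is [43/25].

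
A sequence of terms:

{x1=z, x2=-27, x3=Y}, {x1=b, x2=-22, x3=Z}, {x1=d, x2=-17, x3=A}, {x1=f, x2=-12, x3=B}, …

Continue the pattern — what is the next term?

{x1=h, x2=-7, x3=C}

X1: letters move forward 2 places in the alphabet, wrapping Z→A, so z, b, d, f → h.
X2 goes -27, -22, -17, -12 → -7 (+5 each step).
For the x3, letters move forward 1 place in the alphabet, wrapping Z→A: Y, Z, A, B → C.
So the next term is {x1=h, x2=-7, x3=C}.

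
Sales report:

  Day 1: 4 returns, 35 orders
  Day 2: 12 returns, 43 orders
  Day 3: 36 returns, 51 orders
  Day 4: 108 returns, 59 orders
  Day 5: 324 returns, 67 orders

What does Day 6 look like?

Returns: ×3 each step; 4, 12, 36, 108, 324 → 972.
Orders: 35, 43, 51, 59, 67 → 75 (+8 each step).
So the next line is 972 returns, 75 orders.

972 returns, 75 orders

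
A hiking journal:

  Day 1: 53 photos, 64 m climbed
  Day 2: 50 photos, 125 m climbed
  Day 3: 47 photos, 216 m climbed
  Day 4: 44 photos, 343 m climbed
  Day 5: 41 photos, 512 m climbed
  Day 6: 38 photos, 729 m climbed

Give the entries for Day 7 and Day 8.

Photos: −3 each step; 53, 50, 47, 44, 41, 38 → 35 → 32.
M climbed: 64, 125, 216, 343, 512, 729 → 1000 → 1331 (perfect cubes: 4³, 5³, 6³, …).
Putting the parts together: 35 photos, 1000 m climbed and then 32 photos, 1331 m climbed.

35 photos, 1000 m climbed; 32 photos, 1331 m climbed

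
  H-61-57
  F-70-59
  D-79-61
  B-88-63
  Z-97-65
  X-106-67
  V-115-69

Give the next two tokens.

T-124-71 then R-133-73

Letter: letters move back 2 places in the alphabet, wrapping A→Z, so H, F, D, B, Z, X, V → T → R.
For the second component, +9 each step: 61, 70, 79, 88, 97, 106, 115 → 124 → 133.
Third component: 57, 59, 61, 63, 65, 67, 69 → 71 → 73 (+2 each step).
Putting the parts together: T-124-71 and then R-133-73.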